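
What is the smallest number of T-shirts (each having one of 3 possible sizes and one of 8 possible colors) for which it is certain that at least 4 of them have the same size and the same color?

73

There are 3 × 8 = 24 (size, color) combinations acting as pigeonholes.
With 24 × 3 = 72 T-shirts we could place exactly 3 in each, with no (size, color) pair reaching 4.
One more forces some (size, color) pair to hold 4, so 72 + 1 = 73.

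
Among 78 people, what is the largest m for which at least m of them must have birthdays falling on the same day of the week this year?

12

The 78 people fall into 7 days of the week.
If each of the 7 days of the week held at most 11, the total would be at most 7 × 11 = 77 < 78, a contradiction.
So at least one holds ⌈78/7⌉ = 12.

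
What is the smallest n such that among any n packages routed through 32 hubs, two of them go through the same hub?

33

There are 32 hubs acting as pigeonholes.
With 32 packages we could place one in each, avoiding any repeat.
One more forces some class to hold 2, so 32 + 1 = 33.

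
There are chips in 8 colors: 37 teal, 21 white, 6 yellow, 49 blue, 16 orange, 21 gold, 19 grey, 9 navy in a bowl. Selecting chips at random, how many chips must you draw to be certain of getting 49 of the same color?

Treat the 8 colors as pigeonholes.
In the worst case we take at most 48 of each color, but all 37 teal, all 21 white, all 6 yellow, all 16 orange, all 21 gold, all 19 grey, and all 9 navy (fewer than 48), giving 37 + 21 + 6 + 48 + 16 + 21 + 19 + 9 = 177.
One more chip then forces some color to 49, so 177 + 1 = 178.

178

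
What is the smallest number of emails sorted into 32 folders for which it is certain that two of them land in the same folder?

33

There are 32 folders acting as pigeonholes.
With 32 emails we could place one in each, avoiding any repeat.
One more forces some class to hold 2, so 32 + 1 = 33.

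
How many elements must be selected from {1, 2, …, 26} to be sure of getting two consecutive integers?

Partition {1, …, 26} into 13 pairs: {1,2}, {3,4}, …, {25,26}.
Choosing 13 integers — say the 13 even numbers 2, 4, …, 26 — takes one from each pair and avoids the property.
Choosing 14 forces two into the same pair by pigeonhole, and those are consecutive. So 14.

14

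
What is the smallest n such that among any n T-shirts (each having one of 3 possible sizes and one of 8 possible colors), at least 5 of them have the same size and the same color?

97

There are 3 × 8 = 24 (size, color) combinations acting as pigeonholes.
With 24 × 4 = 96 T-shirts we could place exactly 4 in each, with no (size, color) pair reaching 5.
One more forces some (size, color) pair to hold 5, so 96 + 1 = 97.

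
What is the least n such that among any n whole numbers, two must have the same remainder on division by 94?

95

Use the pigeonhole principle on residue classes: two integers differ by a multiple of 94 exactly when they share a remainder mod 94.
There are 94 residue classes mod 94, so 94 integers can all lie in distinct classes.
One more integer must repeat a residue, giving a difference divisible by 94. So n = 94 + 1 = 95.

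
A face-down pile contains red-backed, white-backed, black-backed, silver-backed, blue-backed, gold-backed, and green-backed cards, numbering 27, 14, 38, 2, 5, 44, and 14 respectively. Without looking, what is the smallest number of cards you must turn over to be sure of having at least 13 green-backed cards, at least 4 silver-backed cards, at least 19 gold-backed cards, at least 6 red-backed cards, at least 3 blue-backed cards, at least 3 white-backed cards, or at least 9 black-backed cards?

50

The worst case stops just short of every target: 5 red-backed, 2 white-backed, 8 black-backed, all 2 silver-backed, 2 blue-backed, 18 gold-backed, 12 green-backed — 5 + 2 + 8 + 2 + 2 + 18 + 12 = 49 cards.
One more card must push some back color to its target, so 49 + 1 = 50.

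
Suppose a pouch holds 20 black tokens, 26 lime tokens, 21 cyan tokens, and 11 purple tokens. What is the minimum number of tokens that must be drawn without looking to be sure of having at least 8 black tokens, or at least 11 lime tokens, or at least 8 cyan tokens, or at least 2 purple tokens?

Each of the 4 colors has its own threshold; avoid all of them simultaneously.
The worst case stops just short of every target: 7 black, 10 lime, 7 cyan, 1 purple — 7 + 10 + 7 + 1 = 25 tokens.
One more token must push some color to its target, so 25 + 1 = 26.

26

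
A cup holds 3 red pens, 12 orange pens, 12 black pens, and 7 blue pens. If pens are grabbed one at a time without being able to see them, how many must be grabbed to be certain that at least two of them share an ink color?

Treat the 4 ink colors as pigeonholes.
The worst case takes 1 pen of each ink color without reaching 2 of any: 4 × 1 = 4.
The next pen must bring some ink color to 2, so 4 + 1 = 5.

5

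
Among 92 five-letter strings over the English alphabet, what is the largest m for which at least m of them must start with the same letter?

There are 26 possible first letters, which serve as the pigeonholes.
If each of the 26 possible first letters held at most 3, the total would be at most 26 × 3 = 78 < 92, a contradiction.
So at least one holds ⌈92/26⌉ = 4.

4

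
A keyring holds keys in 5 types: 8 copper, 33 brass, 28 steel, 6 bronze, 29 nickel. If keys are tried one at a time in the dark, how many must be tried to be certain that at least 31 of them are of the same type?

102

Treat the 5 types as pigeonholes.
In the worst case we take at most 30 of each type, but all 8 copper, all 28 steel, all 6 bronze, and all 29 nickel (fewer than 30), giving 8 + 30 + 28 + 6 + 29 = 101.
One more key then forces some type to 31, so 101 + 1 = 102.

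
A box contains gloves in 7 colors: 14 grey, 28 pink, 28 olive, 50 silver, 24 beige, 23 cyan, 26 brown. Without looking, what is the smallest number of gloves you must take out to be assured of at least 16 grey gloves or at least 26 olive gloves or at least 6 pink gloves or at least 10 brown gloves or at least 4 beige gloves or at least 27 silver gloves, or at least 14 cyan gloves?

The worst case stops just short of every target: all 14 grey, 5 pink, 25 olive, 26 silver, 3 beige, 13 cyan, 9 brown — 14 + 5 + 25 + 26 + 3 + 13 + 9 = 95 gloves.
One more glove must push some color to its target, so 95 + 1 = 96.

96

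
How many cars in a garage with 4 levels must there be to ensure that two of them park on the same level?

There are 4 levels acting as pigeonholes.
With 4 cars we could place one in each, avoiding any repeat.
One more forces some class to hold 2, so 4 + 1 = 5.

5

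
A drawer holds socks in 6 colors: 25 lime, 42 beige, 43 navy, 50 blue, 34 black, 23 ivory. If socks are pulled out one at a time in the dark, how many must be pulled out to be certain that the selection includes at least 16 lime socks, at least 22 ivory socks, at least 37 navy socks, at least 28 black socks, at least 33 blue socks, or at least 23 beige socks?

154

Each of the 6 colors has its own threshold; avoid all of them simultaneously.
The worst case stops just short of every target: 15 lime, 22 beige, 36 navy, 32 blue, 27 black, 21 ivory — 15 + 22 + 36 + 32 + 27 + 21 = 153 socks.
One more sock must push some color to its target, so 153 + 1 = 154.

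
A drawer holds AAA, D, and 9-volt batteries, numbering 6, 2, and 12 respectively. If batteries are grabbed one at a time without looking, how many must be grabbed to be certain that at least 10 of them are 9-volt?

To avoid 9-volt batteries as long as possible, exhaust the other 2 types first.
The worst case draws every non-9-volt battery first: 6 + 2 = 8.
The next 10 draws are then forced to be 9-volt, giving 8 + 10 = 18.

18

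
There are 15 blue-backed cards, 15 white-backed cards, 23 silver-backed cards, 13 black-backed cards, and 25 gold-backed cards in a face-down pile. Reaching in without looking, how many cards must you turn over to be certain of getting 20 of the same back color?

In the worst case we take at most 19 of each back color, but all 15 blue-backed, all 15 white-backed, and all 13 black-backed (fewer than 19), giving 15 + 15 + 19 + 13 + 19 = 81.
One more card then forces some back color to 20, so 81 + 1 = 82.

82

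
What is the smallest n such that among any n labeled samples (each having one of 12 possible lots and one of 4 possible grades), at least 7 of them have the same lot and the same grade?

289

There are 12 × 4 = 48 (lot, grade) combinations acting as pigeonholes.
With 48 × 6 = 288 labeled samples we could place exactly 6 in each, with no (lot, grade) pair reaching 7.
One more forces some (lot, grade) pair to hold 7, so 288 + 1 = 289.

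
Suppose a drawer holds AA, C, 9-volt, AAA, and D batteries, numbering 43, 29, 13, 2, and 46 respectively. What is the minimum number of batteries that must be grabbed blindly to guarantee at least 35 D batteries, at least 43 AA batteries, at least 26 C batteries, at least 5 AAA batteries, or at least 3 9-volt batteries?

The worst case stops just short of every target: 42 AA, 25 C, 2 9-volt, all 2 AAA, 34 D — 42 + 25 + 2 + 2 + 34 = 105 batteries.
One more battery must push some type to its target, so 105 + 1 = 106.

106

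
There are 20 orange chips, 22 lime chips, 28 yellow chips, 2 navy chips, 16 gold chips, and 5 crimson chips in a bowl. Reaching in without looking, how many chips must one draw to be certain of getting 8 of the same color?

36

Treat the 6 colors as pigeonholes.
In the worst case we take at most 7 of each color, but all 2 navy and all 5 crimson (fewer than 7), giving 7 + 7 + 7 + 2 + 7 + 5 = 35.
One more chip then forces some color to 8, so 35 + 1 = 36.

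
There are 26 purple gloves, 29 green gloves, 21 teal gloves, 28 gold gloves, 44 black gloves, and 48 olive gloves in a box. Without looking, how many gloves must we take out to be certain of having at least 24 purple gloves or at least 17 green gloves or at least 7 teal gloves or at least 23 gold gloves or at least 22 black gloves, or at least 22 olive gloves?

The worst case stops just short of every target: 23 purple, 16 green, 6 teal, 22 gold, 21 black, 21 olive — 23 + 16 + 6 + 22 + 21 + 21 = 109 gloves.
One more glove must push some color to its target, so 109 + 1 = 110.

110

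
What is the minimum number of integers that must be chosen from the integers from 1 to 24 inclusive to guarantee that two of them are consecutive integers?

Partition {1, …, 24} into 12 pairs: {1,2}, {3,4}, …, {23,24}.
Choosing 12 integers — say the 12 even numbers 2, 4, …, 24 — takes one from each pair and avoids the property.
Choosing 13 forces two into the same pair by pigeonhole, and those are consecutive. So 13.

13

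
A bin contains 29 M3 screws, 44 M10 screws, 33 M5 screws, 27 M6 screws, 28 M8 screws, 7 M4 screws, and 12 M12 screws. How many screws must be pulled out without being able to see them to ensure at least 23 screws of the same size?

In the worst case we take at most 22 of each size, but all 7 M4 and all 12 M12 (fewer than 22), giving 22 + 22 + 22 + 22 + 22 + 7 + 12 = 129.
One more screw then forces some size to 23, so 129 + 1 = 130.

130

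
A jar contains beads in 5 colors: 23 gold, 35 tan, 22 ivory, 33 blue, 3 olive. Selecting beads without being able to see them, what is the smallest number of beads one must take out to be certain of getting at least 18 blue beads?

101

To avoid blue beads as long as possible, exhaust the other 4 colors first.
The worst case draws every non-blue bead first: 23 + 35 + 22 + 3 = 83.
The next 18 draws are then forced to be blue, giving 83 + 18 = 101.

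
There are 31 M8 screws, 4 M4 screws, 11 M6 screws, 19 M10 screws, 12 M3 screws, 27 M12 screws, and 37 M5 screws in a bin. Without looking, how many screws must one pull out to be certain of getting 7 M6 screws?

To avoid M6 screws as long as possible, exhaust the other 6 sizes first.
The worst case draws every non-M6 screw first: 31 + 4 + 19 + 12 + 27 + 37 = 130.
The next 7 draws are then forced to be M6, giving 130 + 7 = 137.

137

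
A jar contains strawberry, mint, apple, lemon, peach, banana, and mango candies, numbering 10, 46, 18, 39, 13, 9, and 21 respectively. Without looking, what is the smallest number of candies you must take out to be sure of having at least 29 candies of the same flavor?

Treat the 7 flavors as pigeonholes.
In the worst case we take at most 28 of each flavor, but all 10 strawberry, all 18 apple, all 13 peach, all 9 banana, and all 21 mango (fewer than 28), giving 10 + 28 + 18 + 28 + 13 + 9 + 21 = 127.
One more candy then forces some flavor to 29, so 127 + 1 = 128.

128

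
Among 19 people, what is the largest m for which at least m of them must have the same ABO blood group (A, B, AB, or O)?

If each of the 4 ABO blood groups held at most 4, the total would be at most 4 × 4 = 16 < 19, a contradiction.
So at least one holds ⌈19/4⌉ = 5.

5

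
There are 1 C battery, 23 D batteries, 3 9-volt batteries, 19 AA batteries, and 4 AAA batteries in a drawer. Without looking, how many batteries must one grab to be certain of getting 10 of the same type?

Treat the 5 types as pigeonholes.
In the worst case we take at most 9 of each type, but all 1 C, all 3 9-volt, and all 4 AAA (fewer than 9), giving 1 + 9 + 3 + 9 + 4 = 26.
One more battery then forces some type to 10, so 26 + 1 = 27.

27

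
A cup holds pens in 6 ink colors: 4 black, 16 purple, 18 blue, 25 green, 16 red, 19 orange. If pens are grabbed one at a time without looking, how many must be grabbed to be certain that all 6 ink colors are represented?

The hardest ink color to obtain is black: we could draw every other pen first — 98 − 4 = 94 pens — without a single black one.
The next draw must be black, so 94 + 1 = 95.

95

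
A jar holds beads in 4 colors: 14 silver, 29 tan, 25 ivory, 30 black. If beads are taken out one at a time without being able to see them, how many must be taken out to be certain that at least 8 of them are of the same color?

29

The worst case takes 7 beads of each color without reaching 8 of any: 4 × 7 = 28.
The next bead must bring some color to 8, so 28 + 1 = 29.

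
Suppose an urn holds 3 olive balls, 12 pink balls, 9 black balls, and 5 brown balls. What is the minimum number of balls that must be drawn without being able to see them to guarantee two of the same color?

5

Treat the 4 colors as pigeonholes.
The worst case takes 1 ball of each color without reaching 2 of any: 4 × 1 = 4.
The next ball must bring some color to 2, so 4 + 1 = 5.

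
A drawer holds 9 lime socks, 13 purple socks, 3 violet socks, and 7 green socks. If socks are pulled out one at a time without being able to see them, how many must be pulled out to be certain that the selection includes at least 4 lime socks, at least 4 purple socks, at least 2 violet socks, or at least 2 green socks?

9

Each of the 4 colors has its own threshold; avoid all of them simultaneously.
The worst case stops just short of every target: 3 lime, 3 purple, 1 violet, 1 green — 3 + 3 + 1 + 1 = 8 socks.
One more sock must push some color to its target, so 8 + 1 = 9.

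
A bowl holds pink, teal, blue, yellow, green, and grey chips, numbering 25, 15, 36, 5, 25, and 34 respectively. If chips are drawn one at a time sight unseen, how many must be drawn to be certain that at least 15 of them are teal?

The worst case draws every non-teal chip first: 25 + 36 + 5 + 25 + 34 = 125.
The next 15 draws are then forced to be teal, giving 125 + 15 = 140.

140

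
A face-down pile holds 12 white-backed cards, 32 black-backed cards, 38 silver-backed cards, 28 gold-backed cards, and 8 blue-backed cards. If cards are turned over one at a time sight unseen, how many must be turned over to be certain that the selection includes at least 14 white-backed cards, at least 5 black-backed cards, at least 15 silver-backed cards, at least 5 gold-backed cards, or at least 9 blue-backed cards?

The worst case stops just short of every target: all 12 white-backed, 4 black-backed, 14 silver-backed, 4 gold-backed, 8 blue-backed — 12 + 4 + 14 + 4 + 8 = 42 cards.
One more card must push some back color to its target, so 42 + 1 = 43.

43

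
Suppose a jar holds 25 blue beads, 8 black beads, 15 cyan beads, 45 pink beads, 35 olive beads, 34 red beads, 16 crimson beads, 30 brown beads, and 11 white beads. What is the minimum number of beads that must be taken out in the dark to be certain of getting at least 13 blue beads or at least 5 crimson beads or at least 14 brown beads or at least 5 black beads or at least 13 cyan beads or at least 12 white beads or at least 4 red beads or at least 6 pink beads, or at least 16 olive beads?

The worst case stops just short of every target: 12 blue, 4 black, 12 cyan, 5 pink, 15 olive, 3 red, 4 crimson, 13 brown, 11 white — 12 + 4 + 12 + 5 + 15 + 3 + 4 + 13 + 11 = 79 beads.
One more bead must push some color to its target, so 79 + 1 = 80.

80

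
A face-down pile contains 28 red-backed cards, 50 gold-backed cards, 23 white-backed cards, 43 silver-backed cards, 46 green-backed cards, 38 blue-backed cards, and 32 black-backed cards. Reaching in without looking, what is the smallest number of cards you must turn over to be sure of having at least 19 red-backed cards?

251

The worst case draws every non-red-backed card first: 50 + 23 + 43 + 46 + 38 + 32 = 232.
The next 19 draws are then forced to be red-backed, giving 232 + 19 = 251.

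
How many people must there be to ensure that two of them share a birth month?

13

There are 12 months of the year acting as pigeonholes.
With 12 people we could place one in each, avoiding any repeat.
One more forces some class to hold 2, so 12 + 1 = 13.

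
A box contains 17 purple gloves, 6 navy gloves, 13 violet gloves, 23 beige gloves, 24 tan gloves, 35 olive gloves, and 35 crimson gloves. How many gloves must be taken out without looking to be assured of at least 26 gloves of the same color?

134

In the worst case we take at most 25 of each color, but all 17 purple, all 6 navy, all 13 violet, all 23 beige, and all 24 tan (fewer than 25), giving 17 + 6 + 13 + 23 + 24 + 25 + 25 = 133.
One more glove then forces some color to 26, so 133 + 1 = 134.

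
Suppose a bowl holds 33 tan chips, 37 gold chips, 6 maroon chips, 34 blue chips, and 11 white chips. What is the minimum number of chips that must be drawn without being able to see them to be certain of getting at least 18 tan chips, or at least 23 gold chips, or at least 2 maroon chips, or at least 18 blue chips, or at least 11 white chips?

68

The worst case stops just short of every target: 17 tan, 22 gold, 1 maroon, 17 blue, 10 white — 17 + 22 + 1 + 17 + 10 = 67 chips.
One more chip must push some color to its target, so 67 + 1 = 68.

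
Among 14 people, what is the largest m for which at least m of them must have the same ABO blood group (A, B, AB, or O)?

If each of the 4 ABO blood groups held at most 3, the total would be at most 4 × 3 = 12 < 14, a contradiction.
So at least one holds ⌈14/4⌉ = 4.

4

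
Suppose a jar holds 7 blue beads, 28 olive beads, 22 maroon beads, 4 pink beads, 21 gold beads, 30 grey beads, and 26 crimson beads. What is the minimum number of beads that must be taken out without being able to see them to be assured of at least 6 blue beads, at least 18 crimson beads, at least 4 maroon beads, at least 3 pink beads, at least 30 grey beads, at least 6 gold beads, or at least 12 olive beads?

73

Each of the 7 colors has its own threshold; avoid all of them simultaneously.
The worst case stops just short of every target: 5 blue, 11 olive, 3 maroon, 2 pink, 5 gold, 29 grey, 17 crimson — 5 + 11 + 3 + 2 + 5 + 29 + 17 = 72 beads.
One more bead must push some color to its target, so 72 + 1 = 73.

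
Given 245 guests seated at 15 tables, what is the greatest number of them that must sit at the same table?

The 245 guests fall into 15 tables.
If each of the 15 tables held at most 16, the total would be at most 15 × 16 = 240 < 245, a contradiction.
So at least one holds ⌈245/15⌉ = 17.

17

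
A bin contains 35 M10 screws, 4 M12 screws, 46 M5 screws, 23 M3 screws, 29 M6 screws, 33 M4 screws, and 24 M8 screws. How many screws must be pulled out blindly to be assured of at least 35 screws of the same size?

182

Treat the 7 sizes as pigeonholes.
In the worst case we take at most 34 of each size, but all 4 M12, all 23 M3, all 29 M6, all 33 M4, and all 24 M8 (fewer than 34), giving 34 + 4 + 34 + 23 + 29 + 33 + 24 = 181.
One more screw then forces some size to 35, so 181 + 1 = 182.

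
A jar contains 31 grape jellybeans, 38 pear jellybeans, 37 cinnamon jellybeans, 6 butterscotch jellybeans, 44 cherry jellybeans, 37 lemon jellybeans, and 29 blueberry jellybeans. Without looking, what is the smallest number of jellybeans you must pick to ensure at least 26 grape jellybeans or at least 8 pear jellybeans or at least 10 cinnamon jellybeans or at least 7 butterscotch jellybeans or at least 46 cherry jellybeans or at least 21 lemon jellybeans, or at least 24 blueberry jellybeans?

The worst case stops just short of every target: 25 grape, 7 pear, 9 cinnamon, 6 butterscotch, all 44 cherry, 20 lemon, 23 blueberry — 25 + 7 + 9 + 6 + 44 + 20 + 23 = 134 jellybeans.
One more jellybean must push some flavor to its target, so 134 + 1 = 135.

135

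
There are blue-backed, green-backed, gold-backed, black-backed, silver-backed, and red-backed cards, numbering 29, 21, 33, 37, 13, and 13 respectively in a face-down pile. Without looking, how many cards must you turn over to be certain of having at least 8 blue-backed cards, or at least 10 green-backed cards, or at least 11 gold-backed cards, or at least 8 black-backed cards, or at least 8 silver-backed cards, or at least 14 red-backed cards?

Each of the 6 back colors has its own threshold; avoid all of them simultaneously.
The worst case stops just short of every target: 7 blue-backed, 9 green-backed, 10 gold-backed, 7 black-backed, 7 silver-backed, 13 red-backed — 7 + 9 + 10 + 7 + 7 + 13 = 53 cards.
One more card must push some back color to its target, so 53 + 1 = 54.

54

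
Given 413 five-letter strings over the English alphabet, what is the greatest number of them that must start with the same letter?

16

If each of the 26 possible first letters held at most 15, the total would be at most 26 × 15 = 390 < 413, a contradiction.
So at least one holds ⌈413/26⌉ = 16.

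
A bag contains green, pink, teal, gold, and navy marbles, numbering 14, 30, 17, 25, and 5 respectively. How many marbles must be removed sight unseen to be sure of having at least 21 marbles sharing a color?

77

Treat the 5 colors as pigeonholes.
In the worst case we take at most 20 of each color, but all 14 green, all 17 teal, and all 5 navy (fewer than 20), giving 14 + 20 + 17 + 20 + 5 = 76.
One more marble then forces some color to 21, so 76 + 1 = 77.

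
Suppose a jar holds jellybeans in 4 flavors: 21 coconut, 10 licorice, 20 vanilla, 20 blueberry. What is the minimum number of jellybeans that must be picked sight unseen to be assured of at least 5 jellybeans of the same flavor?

17

The worst case takes 4 jellybeans of each flavor without reaching 5 of any: 4 × 4 = 16.
The next jellybean must bring some flavor to 5, so 16 + 1 = 17.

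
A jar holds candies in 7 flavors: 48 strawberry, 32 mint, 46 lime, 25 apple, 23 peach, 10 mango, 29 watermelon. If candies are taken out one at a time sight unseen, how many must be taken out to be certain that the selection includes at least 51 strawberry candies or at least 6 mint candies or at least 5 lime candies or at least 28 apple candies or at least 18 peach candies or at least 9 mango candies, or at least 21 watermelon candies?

128

Each of the 7 flavors has its own threshold; avoid all of them simultaneously.
The worst case stops just short of every target: all 48 strawberry, 5 mint, 4 lime, all 25 apple, 17 peach, 8 mango, 20 watermelon — 48 + 5 + 4 + 25 + 17 + 8 + 20 = 127 candies.
One more candy must push some flavor to its target, so 127 + 1 = 128.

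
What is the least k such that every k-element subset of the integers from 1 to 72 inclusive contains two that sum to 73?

37

Partition {1, …, 72} into 36 pairs: {1,72}, {2,71}, …, {36,37}.
Choosing 36 integers — say the integers 1 through 36 — takes one from each pair and avoids the property.
Choosing 37 forces two into the same pair by pigeonhole, and those sum to 73. So 37.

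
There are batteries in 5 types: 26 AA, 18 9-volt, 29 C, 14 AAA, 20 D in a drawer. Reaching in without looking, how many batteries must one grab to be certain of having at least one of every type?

94

The hardest type to obtain is AAA: we could draw every other battery first — 107 − 14 = 93 batteries — without a single AAA one.
The next draw must be AAA, so 93 + 1 = 94.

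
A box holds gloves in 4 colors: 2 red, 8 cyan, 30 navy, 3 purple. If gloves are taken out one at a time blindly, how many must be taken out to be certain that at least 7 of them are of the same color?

18

In the worst case we take at most 6 of each color, but all 2 red and all 3 purple (fewer than 6), giving 2 + 6 + 6 + 3 = 17.
One more glove then forces some color to 7, so 17 + 1 = 18.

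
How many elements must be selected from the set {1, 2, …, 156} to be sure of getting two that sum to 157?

Partition {1, …, 156} into 78 pairs: {1,156}, {2,155}, …, {78,79}.
Choosing 78 integers — say the integers 1 through 78 — takes one from each pair and avoids the property.
Choosing 79 forces two into the same pair by pigeonhole, and those sum to 157. So 79.

79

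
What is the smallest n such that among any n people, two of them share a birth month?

13

There are 12 months of the year acting as pigeonholes.
With 12 people we could place one in each, avoiding any repeat.
One more forces some class to hold 2, so 12 + 1 = 13.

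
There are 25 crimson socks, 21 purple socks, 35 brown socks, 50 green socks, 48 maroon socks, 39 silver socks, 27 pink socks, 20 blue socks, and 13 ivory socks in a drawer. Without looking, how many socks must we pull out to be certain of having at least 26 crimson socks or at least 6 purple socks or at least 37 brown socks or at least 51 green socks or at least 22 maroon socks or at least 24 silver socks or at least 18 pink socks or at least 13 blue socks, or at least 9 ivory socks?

The worst case stops just short of every target: 25 crimson, 5 purple, all 35 brown, 50 green, 21 maroon, 23 silver, 17 pink, 12 blue, 8 ivory — 25 + 5 + 35 + 50 + 21 + 23 + 17 + 12 + 8 = 196 socks.
One more sock must push some color to its target, so 196 + 1 = 197.

197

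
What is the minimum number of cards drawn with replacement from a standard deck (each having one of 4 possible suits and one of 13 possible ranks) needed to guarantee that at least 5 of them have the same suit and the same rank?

There are 4 × 13 = 52 (suit, rank) combinations acting as pigeonholes.
With 52 × 4 = 208 cards drawn with replacement from a standard deck we could place exactly 4 in each, with no (suit, rank) pair reaching 5.
One more forces some (suit, rank) pair to hold 5, so 208 + 1 = 209.

209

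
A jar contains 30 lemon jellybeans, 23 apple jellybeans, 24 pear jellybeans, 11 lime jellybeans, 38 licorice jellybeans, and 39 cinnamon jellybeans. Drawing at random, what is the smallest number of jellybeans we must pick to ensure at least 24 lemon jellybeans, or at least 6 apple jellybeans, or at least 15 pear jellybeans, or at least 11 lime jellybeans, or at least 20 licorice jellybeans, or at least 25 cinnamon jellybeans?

The worst case stops just short of every target: 23 lemon, 5 apple, 14 pear, 10 lime, 19 licorice, 24 cinnamon — 23 + 5 + 14 + 10 + 19 + 24 = 95 jellybeans.
One more jellybean must push some flavor to its target, so 95 + 1 = 96.

96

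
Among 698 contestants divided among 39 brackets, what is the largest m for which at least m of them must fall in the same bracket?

18

If each of the 39 brackets held at most 17, the total would be at most 39 × 17 = 663 < 698, a contradiction.
So at least one holds ⌈698/39⌉ = 18.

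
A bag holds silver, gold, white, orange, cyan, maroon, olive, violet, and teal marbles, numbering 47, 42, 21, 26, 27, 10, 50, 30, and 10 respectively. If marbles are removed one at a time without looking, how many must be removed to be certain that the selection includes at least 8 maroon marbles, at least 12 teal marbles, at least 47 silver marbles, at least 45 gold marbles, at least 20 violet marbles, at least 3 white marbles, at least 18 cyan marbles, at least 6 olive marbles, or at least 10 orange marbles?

158

The worst case stops just short of every target: 46 silver, all 42 gold, 2 white, 9 orange, 17 cyan, 7 maroon, 5 olive, 19 violet, all 10 teal — 46 + 42 + 2 + 9 + 17 + 7 + 5 + 19 + 10 = 157 marbles.
One more marble must push some color to its target, so 157 + 1 = 158.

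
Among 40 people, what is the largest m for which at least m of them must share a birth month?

There are 12 months of the year, which serve as the pigeonholes.
If each of the 12 months of the year held at most 3, the total would be at most 12 × 3 = 36 < 40, a contradiction.
So at least one holds ⌈40/12⌉ = 4.

4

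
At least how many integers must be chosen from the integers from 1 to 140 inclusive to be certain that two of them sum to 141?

Partition {1, …, 140} into 70 pairs: {1,140}, {2,139}, …, {70,71}.
Choosing 70 integers — say the integers 1 through 70 — takes one from each pair and avoids the property.
Choosing 71 forces two into the same pair by pigeonhole, and those sum to 141. So 71.

71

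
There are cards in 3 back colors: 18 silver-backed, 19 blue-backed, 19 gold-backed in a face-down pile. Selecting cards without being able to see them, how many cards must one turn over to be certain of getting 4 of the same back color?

10

Treat the 3 back colors as pigeonholes.
The worst case takes 3 cards of each back color without reaching 4 of any: 3 × 3 = 9.
The next card must bring some back color to 4, so 9 + 1 = 10.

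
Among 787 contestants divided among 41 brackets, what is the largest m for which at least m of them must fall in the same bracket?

If each of the 41 brackets held at most 19, the total would be at most 41 × 19 = 779 < 787, a contradiction.
So at least one holds ⌈787/41⌉ = 20.

20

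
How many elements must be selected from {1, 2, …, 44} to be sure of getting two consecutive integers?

23

Partition {1, …, 44} into 22 pairs: {1,2}, {3,4}, …, {43,44}.
Choosing 22 integers — say the 22 even numbers 2, 4, …, 44 — takes one from each pair and avoids the property.
Choosing 23 forces two into the same pair by pigeonhole, and those are consecutive. So 23.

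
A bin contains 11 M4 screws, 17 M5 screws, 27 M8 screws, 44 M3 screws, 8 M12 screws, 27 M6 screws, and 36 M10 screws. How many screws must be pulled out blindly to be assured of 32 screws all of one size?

Treat the 7 sizes as pigeonholes.
In the worst case we take at most 31 of each size, but all 11 M4, all 17 M5, all 27 M8, all 8 M12, and all 27 M6 (fewer than 31), giving 11 + 17 + 27 + 31 + 8 + 27 + 31 = 152.
One more screw then forces some size to 32, so 152 + 1 = 153.

153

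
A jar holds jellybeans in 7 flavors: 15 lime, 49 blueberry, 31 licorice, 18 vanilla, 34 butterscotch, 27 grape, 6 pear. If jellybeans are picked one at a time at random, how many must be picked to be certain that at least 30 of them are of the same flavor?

154

In the worst case we take at most 29 of each flavor, but all 15 lime, all 18 vanilla, all 27 grape, and all 6 pear (fewer than 29), giving 15 + 29 + 29 + 18 + 29 + 27 + 6 = 153.
One more jellybean then forces some flavor to 30, so 153 + 1 = 154.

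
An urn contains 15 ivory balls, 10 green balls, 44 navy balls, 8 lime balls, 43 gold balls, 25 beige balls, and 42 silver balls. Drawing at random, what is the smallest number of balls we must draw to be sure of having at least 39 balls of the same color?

173

Treat the 7 colors as pigeonholes.
In the worst case we take at most 38 of each color, but all 15 ivory, all 10 green, all 8 lime, and all 25 beige (fewer than 38), giving 15 + 10 + 38 + 8 + 38 + 25 + 38 = 172.
One more ball then forces some color to 39, so 172 + 1 = 173.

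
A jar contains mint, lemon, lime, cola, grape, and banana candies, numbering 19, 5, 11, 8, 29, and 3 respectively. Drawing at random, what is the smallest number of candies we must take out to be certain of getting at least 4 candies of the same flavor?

19

Treat the 6 flavors as pigeonholes.
The worst case takes 3 candies of each flavor without reaching 4 of any: 6 × 3 = 18.
The next candy must bring some flavor to 4, so 18 + 1 = 19.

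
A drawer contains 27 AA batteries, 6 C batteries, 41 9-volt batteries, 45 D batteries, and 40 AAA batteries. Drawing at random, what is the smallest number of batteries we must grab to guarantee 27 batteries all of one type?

In the worst case we take at most 26 of each type, but all 6 C (fewer than 26), giving 26 + 6 + 26 + 26 + 26 = 110.
One more battery then forces some type to 27, so 110 + 1 = 111.

111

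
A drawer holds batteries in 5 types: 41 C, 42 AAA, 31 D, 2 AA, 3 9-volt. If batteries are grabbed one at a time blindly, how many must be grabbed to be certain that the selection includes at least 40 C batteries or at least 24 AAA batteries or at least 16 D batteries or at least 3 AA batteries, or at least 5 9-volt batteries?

The worst case stops just short of every target: 39 C, 23 AAA, 15 D, 2 AA, all 3 9-volt — 39 + 23 + 15 + 2 + 3 = 82 batteries.
One more battery must push some type to its target, so 82 + 1 = 83.

83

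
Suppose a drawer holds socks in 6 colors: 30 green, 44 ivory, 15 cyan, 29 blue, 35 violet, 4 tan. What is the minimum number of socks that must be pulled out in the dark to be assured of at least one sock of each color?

154

The hardest color to obtain is tan: we could draw every other sock first — 157 − 4 = 153 socks — without a single tan one.
The next draw must be tan, so 153 + 1 = 154.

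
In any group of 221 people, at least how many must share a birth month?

19

The 221 people fall into 12 months of the year.
If each of the 12 months of the year held at most 18, the total would be at most 12 × 18 = 216 < 221, a contradiction.
So at least one holds ⌈221/12⌉ = 19.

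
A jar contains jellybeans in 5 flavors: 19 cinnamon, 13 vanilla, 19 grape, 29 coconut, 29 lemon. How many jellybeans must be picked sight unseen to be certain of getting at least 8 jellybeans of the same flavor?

36

The worst case takes 7 jellybeans of each flavor without reaching 8 of any: 5 × 7 = 35.
The next jellybean must bring some flavor to 8, so 35 + 1 = 36.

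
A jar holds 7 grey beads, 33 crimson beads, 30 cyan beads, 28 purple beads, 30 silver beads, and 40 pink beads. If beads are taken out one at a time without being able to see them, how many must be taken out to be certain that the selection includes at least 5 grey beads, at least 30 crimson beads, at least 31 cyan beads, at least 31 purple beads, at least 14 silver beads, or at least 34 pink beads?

138

The worst case stops just short of every target: 4 grey, 29 crimson, 30 cyan, all 28 purple, 13 silver, 33 pink — 4 + 29 + 30 + 28 + 13 + 33 = 137 beads.
One more bead must push some color to its target, so 137 + 1 = 138.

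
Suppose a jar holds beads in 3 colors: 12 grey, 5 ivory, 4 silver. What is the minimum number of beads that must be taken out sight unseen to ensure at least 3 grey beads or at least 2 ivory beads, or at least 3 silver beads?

6

The worst case stops just short of every target: 2 grey, 1 ivory, 2 silver — 2 + 1 + 2 = 5 beads.
One more bead must push some color to its target, so 5 + 1 = 6.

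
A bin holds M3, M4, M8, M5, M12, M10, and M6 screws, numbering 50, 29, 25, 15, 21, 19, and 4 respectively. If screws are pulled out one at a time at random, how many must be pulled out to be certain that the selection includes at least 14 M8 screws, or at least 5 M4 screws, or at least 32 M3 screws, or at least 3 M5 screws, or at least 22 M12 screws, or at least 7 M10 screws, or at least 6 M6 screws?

The worst case stops just short of every target: 31 M3, 4 M4, 13 M8, 2 M5, 21 M12, 6 M10, all 4 M6 — 31 + 4 + 13 + 2 + 21 + 6 + 4 = 81 screws.
One more screw must push some size to its target, so 81 + 1 = 82.

82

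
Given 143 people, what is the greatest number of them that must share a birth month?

There are 12 months of the year, which serve as the pigeonholes.
If each of the 12 months of the year held at most 11, the total would be at most 12 × 11 = 132 < 143, a contradiction.
So at least one holds ⌈143/12⌉ = 12.

12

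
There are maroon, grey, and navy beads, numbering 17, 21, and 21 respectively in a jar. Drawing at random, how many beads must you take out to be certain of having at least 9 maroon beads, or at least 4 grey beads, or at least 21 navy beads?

32

The worst case stops just short of every target: 8 maroon, 3 grey, 20 navy — 8 + 3 + 20 = 31 beads.
One more bead must push some color to its target, so 31 + 1 = 32.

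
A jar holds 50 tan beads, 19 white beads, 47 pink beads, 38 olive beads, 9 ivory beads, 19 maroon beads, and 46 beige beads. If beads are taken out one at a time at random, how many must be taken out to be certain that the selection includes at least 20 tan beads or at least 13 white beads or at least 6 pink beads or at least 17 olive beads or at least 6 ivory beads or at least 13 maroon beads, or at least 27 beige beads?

The worst case stops just short of every target: 19 tan, 12 white, 5 pink, 16 olive, 5 ivory, 12 maroon, 26 beige — 19 + 12 + 5 + 16 + 5 + 12 + 26 = 95 beads.
One more bead must push some color to its target, so 95 + 1 = 96.

96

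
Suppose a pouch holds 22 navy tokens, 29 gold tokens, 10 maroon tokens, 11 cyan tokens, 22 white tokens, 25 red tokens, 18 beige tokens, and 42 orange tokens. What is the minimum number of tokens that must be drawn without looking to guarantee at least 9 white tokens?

The worst case draws every non-white token first: 22 + 29 + 10 + 11 + 25 + 18 + 42 = 157.
The next 9 draws are then forced to be white, giving 157 + 9 = 166.

166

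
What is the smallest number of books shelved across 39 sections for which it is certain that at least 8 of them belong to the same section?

There are 39 sections acting as pigeonholes.
With 39 × 7 = 273 books we could place exactly 7 in each, with no class reaching 8.
One more forces some class to hold 8, so 273 + 1 = 274.

274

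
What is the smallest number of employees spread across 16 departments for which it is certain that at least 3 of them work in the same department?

33

There are 16 departments acting as pigeonholes.
With 16 × 2 = 32 employees we could place exactly 2 in each, with no class reaching 3.
One more forces some class to hold 3, so 32 + 1 = 33.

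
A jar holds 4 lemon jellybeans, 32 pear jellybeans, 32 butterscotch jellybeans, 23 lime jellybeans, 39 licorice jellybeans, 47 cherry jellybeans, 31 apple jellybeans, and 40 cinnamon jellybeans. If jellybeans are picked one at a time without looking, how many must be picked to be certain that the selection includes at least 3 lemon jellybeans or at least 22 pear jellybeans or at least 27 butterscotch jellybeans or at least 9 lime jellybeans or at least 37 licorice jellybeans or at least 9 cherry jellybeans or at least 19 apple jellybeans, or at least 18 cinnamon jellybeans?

137

The worst case stops just short of every target: 2 lemon, 21 pear, 26 butterscotch, 8 lime, 36 licorice, 8 cherry, 18 apple, 17 cinnamon — 2 + 21 + 26 + 8 + 36 + 8 + 18 + 17 = 136 jellybeans.
One more jellybean must push some flavor to its target, so 136 + 1 = 137.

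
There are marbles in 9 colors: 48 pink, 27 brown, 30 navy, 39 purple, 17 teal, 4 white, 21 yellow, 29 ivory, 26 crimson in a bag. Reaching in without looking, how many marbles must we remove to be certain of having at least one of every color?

The hardest color to obtain is white: we could draw every other marble first — 241 − 4 = 237 marbles — without a single white one.
The next draw must be white, so 237 + 1 = 238.

238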